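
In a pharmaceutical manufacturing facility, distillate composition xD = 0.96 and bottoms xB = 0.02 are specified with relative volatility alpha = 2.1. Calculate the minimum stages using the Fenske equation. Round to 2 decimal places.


N_min = ln((xD*(1-xB))/(xB*(1-xD))) / ln(alpha)
Numerator inside ln: 0.9408 / 0.0008 = 1176.0
ln(1176.0) = 7.069874
ln(alpha) = ln(2.1) = 0.741937
N_min = 7.069874 / 0.741937 = 9.53


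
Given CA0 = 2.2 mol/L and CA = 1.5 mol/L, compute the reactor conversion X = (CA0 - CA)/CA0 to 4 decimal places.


X = (CA0 - CA) / CA0
X = (2.2 - 1.5) / 2.2
X = 0.7 / 2.2
X = 0.3182


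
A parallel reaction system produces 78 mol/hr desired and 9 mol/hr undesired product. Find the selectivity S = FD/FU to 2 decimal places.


S = desired product rate / undesired product rate
S = 78 / 9
S = 8.67


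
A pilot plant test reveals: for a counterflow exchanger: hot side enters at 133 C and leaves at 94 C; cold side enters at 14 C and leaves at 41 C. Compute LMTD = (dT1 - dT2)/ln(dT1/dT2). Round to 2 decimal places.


dT1 = Th_in - Tc_out = 133 - 41 = 92
dT2 = Th_out - Tc_in = 94 - 14 = 80
LMTD = (dT1 - dT2) / ln(dT1/dT2)
LMTD = (92 - 80) / ln(92/80)
LMTD = 85.86 K


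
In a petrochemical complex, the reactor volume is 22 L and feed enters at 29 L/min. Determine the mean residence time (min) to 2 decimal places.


tau = V / v0
tau = 22 / 29
tau = 0.76 min


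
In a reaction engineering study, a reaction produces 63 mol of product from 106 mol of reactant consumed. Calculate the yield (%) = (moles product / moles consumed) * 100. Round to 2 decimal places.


Yield = (moles product / moles consumed) * 100%
Yield = (63 / 106) * 100
Yield = 0.5943 * 100
Yield = 59.43%


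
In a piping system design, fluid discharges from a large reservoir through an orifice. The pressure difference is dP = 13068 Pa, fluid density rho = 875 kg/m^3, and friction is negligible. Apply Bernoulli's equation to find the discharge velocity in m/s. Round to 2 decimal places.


v = sqrt(2*dP/rho)
v = sqrt(2*13068/875)
v = sqrt(29.869714)
v = 5.47 m/s


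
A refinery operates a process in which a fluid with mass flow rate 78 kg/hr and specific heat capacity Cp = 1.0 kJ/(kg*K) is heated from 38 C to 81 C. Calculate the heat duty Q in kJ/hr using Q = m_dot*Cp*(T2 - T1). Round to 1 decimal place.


Q = m_dot * Cp * (T2 - T1)
Q = 78 * 1.0 * (81 - 38)
Q = 78 * 1.0 * 43
Q = 3354.0 kJ/hr


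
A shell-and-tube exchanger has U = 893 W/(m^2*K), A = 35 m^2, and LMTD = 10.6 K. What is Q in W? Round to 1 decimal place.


Q = U * A * LMTD
Q = 893 * 35 * 10.6
Q = 331303.0 W


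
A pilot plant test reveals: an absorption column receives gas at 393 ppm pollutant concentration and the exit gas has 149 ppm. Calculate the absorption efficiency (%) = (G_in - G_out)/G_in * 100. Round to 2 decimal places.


Efficiency = (G_in - G_out) / G_in * 100%
Efficiency = (393 - 149) / 393 * 100
Efficiency = 244 / 393 * 100
Efficiency = 62.09%


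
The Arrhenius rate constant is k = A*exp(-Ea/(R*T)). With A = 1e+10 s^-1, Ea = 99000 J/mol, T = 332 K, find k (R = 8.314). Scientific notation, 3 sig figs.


k = A * exp(-Ea/(R*T))
k = 1e+10 * exp(-99000 / (8.314 * 332))
k = 1e+10 * exp(-35.866342)
k = 2.65e-06


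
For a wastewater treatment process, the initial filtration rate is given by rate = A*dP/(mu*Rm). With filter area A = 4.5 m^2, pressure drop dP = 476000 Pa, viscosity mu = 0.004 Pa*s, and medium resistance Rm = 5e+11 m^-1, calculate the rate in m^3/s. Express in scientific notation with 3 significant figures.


rate = A * dP / (mu * Rm)
rate = 4.5 * 476000 / (0.004 * 5e+11)
rate = 2142000.0 / 2.000e+09
rate = 1.07e-03 m^3/s


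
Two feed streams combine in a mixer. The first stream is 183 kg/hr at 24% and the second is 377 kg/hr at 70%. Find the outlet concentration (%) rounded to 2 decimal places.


Mass balance on solute: F1*x1 + F2*x2 = F3*x3
F3 = F1 + F2 = 183 + 377 = 560 kg/hr
x3 = (F1*x1 + F2*x2)/F3
x3 = (183*0.24 + 377*0.7) / 560
x3 = 54.97%


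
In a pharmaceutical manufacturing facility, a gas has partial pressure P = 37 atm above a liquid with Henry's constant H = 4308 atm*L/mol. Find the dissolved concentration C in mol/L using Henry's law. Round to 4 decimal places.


C = P / H
C = 37 / 4308
C = 0.0086 mol/L


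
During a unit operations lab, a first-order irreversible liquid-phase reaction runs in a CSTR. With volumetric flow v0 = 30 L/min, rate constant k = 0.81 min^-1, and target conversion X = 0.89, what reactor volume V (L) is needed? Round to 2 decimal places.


V = v0 * X / (k * (1 - X))
V = 30 * 0.89 / (0.81 * (1 - 0.89))
V = 26.7 / (0.81 * 0.11)
V = 26.7 / 0.0891
V = 299.66 L


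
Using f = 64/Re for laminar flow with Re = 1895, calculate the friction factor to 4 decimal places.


f = 64 / Re
f = 64 / 1895
f = 0.0338


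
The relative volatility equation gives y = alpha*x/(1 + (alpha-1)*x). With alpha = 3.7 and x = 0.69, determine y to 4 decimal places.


y = alpha*x / (1 + (alpha-1)*x)
y = 3.7*0.69 / (1 + (3.7-1)*0.69)
y = 2.553 / (1 + 1.863)
y = 2.553 / 2.863
y = 0.8917


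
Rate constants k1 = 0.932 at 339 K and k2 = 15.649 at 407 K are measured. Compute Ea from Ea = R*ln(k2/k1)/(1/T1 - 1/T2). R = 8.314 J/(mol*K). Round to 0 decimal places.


Ea = R * ln(k2/k1) / (1/T1 - 1/T2)
ln(k2/k1) = ln(15.649/0.932) = 2.8208295
1/T1 - 1/T2 = 1/339 - 1/407 = 0.00049285005
Ea = 8.314 * 2.8208295 / 0.00049285005
Ea = 47585 J/mol


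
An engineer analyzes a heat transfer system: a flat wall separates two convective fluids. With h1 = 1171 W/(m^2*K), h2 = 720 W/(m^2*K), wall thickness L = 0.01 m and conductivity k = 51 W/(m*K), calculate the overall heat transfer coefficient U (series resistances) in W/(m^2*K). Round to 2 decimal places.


1/U = 1/h1 + L/k + 1/h2
1/U = 1/1171 + 0.01/51 + 1/720
1/U = 0.000853971 + 0.0001960784 + 0.0013888889
1/U = 0.0024389383
U = 410.01 W/(m^2*K)


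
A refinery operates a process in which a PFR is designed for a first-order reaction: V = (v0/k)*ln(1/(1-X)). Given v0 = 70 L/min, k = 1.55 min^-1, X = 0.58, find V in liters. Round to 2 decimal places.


V = (v0/k) * ln(1/(1-X))
V = (70/1.55) * ln(1/(1-0.58))
V = 45.16129 * ln(2.380952)
V = 45.16129 * 0.8675
V = 39.18 L


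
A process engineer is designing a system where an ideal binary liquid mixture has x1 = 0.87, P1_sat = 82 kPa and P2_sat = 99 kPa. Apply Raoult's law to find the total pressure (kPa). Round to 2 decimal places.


P = x1*P1_sat + x2*P2_sat
x2 = 1 - x1 = 1 - 0.87 = 0.13
P = 0.87*82 + 0.13*99
P = 71.34 + 12.87
P = 84.21 kPa


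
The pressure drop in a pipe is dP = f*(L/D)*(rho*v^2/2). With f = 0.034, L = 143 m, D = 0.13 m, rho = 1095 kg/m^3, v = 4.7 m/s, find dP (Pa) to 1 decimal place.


dP = f * (L/D) * (rho*v^2/2)
dP = 0.034 * (143/0.13) * (1095*4.7^2/2)
L/D = 1100.0
rho*v^2/2 = 1095*22.09/2 = 12094.275
dP = 0.034 * 1100.0 * 12094.275
dP = 452325.9 Pa


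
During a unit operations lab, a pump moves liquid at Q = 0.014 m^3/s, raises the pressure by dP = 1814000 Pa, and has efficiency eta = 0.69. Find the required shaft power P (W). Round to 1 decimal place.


P = Q * dP / eta
P = 0.014 * 1814000 / 0.69
P = 25396.0 / 0.69
P = 36805.8 W


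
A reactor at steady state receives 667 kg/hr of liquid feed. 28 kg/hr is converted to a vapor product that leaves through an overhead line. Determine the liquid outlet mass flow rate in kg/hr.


Steady-state mass balance on the main outlet: F_out = F_in - F_removed
F_out = 667 - 28
F_out = 639 kg/hr


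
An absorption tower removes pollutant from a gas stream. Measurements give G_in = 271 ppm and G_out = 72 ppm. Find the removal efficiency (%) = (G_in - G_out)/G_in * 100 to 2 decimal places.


Efficiency = (G_in - G_out) / G_in * 100%
Efficiency = (271 - 72) / 271 * 100
Efficiency = 199 / 271 * 100
Efficiency = 73.43%


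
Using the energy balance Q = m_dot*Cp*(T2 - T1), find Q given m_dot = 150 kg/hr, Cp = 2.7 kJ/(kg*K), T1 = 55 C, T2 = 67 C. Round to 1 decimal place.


Q = m_dot * Cp * (T2 - T1)
Q = 150 * 2.7 * (67 - 55)
Q = 150 * 2.7 * 12
Q = 4860.0 kJ/hr


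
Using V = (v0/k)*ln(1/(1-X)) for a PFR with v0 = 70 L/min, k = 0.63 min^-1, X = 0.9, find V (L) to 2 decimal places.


V = (v0/k) * ln(1/(1-X))
V = (70/0.63) * ln(1/(1-0.9))
V = 111.111111 * ln(10.0)
V = 111.111111 * 2.302585
V = 255.84 L


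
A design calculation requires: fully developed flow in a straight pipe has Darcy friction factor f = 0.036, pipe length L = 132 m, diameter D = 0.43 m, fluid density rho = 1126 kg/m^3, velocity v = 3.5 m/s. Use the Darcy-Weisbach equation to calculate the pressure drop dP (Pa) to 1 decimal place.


dP = f * (L/D) * (rho*v^2/2)
dP = 0.036 * (132/0.43) * (1126*3.5^2/2)
L/D = 306.97674419
rho*v^2/2 = 1126*12.25/2 = 6896.75
dP = 0.036 * 306.97674419 * 6896.75
dP = 76217.1 Pa


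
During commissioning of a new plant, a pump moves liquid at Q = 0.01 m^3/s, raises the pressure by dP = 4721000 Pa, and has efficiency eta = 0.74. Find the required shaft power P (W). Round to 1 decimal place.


P = Q * dP / eta
P = 0.01 * 4721000 / 0.74
P = 47210.0 / 0.74
P = 63797.3 W


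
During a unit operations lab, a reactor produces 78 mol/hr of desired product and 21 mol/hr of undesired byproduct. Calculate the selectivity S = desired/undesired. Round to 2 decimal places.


S = desired product rate / undesired product rate
S = 78 / 21
S = 3.71


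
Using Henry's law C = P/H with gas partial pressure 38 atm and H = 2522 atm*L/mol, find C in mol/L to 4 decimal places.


C = P / H
C = 38 / 2522
C = 0.0151 mol/L


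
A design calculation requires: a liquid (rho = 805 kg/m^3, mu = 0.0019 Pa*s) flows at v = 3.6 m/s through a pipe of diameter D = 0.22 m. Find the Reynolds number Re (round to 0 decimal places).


Re = rho * v * D / mu
Re = 805 * 3.6 * 0.22 / 0.0019
Re = 637.56 / 0.0019
Re = 335558


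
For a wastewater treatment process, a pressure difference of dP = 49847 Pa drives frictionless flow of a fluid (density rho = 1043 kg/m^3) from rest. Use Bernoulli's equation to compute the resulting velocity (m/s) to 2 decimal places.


v = sqrt(2*dP/rho)
v = sqrt(2*49847/1043)
v = sqrt(95.583893)
v = 9.78 m/s


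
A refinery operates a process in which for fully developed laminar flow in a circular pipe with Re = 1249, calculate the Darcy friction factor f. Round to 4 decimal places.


f = 64 / Re
f = 64 / 1249
f = 0.0512


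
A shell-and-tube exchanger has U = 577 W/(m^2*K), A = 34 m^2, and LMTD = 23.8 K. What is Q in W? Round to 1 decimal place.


Q = U * A * LMTD
Q = 577 * 34 * 23.8
Q = 466908.4 W


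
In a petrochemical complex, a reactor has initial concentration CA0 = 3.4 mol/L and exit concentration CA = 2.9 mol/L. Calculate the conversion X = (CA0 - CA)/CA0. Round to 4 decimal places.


X = (CA0 - CA) / CA0
X = (3.4 - 2.9) / 3.4
X = 0.5 / 3.4
X = 0.1471


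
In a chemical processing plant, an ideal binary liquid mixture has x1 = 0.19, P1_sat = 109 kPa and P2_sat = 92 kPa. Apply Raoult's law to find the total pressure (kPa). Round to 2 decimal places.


P = x1*P1_sat + x2*P2_sat
x2 = 1 - x1 = 1 - 0.19 = 0.81
P = 0.19*109 + 0.81*92
P = 20.71 + 74.52
P = 95.23 kPa


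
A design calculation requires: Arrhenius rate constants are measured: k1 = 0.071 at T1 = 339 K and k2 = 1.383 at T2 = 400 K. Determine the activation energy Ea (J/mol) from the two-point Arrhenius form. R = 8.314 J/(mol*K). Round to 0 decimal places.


Ea = R * ln(k2/k1) / (1/T1 - 1/T2)
ln(k2/k1) = ln(1.383/0.071) = 2.9693305
1/T1 - 1/T2 = 1/339 - 1/400 = 0.000449852507
Ea = 8.314 * 2.9693305 / 0.000449852507
Ea = 54878 J/mol


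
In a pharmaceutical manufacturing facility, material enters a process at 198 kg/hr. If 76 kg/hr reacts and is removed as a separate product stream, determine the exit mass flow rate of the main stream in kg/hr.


Steady-state mass balance on the main outlet: F_out = F_in - F_removed
F_out = 198 - 76
F_out = 122 kg/hr


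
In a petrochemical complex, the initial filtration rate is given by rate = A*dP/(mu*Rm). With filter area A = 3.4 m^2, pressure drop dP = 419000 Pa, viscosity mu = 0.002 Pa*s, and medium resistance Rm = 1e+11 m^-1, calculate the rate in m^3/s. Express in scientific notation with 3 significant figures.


rate = A * dP / (mu * Rm)
rate = 3.4 * 419000 / (0.002 * 1e+11)
rate = 1424600.0 / 2.000e+08
rate = 7.12e-03 m^3/s


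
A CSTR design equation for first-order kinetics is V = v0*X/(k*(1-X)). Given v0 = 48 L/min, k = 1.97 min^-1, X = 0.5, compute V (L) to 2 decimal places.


V = v0 * X / (k * (1 - X))
V = 48 * 0.5 / (1.97 * (1 - 0.5))
V = 24.0 / (1.97 * 0.5)
V = 24.0 / 0.985
V = 24.37 L


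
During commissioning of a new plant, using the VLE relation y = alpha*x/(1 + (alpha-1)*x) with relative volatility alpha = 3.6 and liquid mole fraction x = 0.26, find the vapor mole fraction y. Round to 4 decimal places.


y = alpha*x / (1 + (alpha-1)*x)
y = 3.6*0.26 / (1 + (3.6-1)*0.26)
y = 0.936 / (1 + 0.676)
y = 0.936 / 1.676
y = 0.5585


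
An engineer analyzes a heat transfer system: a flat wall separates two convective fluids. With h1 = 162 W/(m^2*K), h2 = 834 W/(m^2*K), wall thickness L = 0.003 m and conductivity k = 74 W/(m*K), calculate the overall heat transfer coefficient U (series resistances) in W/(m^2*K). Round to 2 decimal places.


1/U = 1/h1 + L/k + 1/h2
1/U = 1/162 + 0.003/74 + 1/834
1/U = 0.0061728395 + 4.05405e-05 + 0.0011990408
1/U = 0.0074124208
U = 134.91 W/(m^2*K)


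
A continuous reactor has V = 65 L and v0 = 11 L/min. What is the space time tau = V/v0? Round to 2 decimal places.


tau = V / v0
tau = 65 / 11
tau = 5.91 min


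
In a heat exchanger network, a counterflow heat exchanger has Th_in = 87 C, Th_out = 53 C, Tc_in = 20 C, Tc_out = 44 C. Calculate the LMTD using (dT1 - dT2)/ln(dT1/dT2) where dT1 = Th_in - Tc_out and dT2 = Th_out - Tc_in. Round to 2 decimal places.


dT1 = Th_in - Tc_out = 87 - 44 = 43
dT2 = Th_out - Tc_in = 53 - 20 = 33
LMTD = (dT1 - dT2) / ln(dT1/dT2)
LMTD = (43 - 33) / ln(43/33)
LMTD = 37.78 K


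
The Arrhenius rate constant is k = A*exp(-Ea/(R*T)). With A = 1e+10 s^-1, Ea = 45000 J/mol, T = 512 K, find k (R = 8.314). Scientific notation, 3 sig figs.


k = A * exp(-Ea/(R*T))
k = 1e+10 * exp(-45000 / (8.314 * 512))
k = 1e+10 * exp(-10.571401)
k = 2.56e+05


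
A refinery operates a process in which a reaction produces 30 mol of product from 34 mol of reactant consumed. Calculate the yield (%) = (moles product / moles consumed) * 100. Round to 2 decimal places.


Yield = (moles product / moles consumed) * 100%
Yield = (30 / 34) * 100
Yield = 0.8824 * 100
Yield = 88.24%


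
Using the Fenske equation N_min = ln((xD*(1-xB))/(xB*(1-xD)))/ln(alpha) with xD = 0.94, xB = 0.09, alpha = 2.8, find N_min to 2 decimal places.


N_min = ln((xD*(1-xB))/(xB*(1-xD))) / ln(alpha)
Numerator inside ln: 0.8554 / 0.0054 = 158.407407
ln(158.407407) = 5.06517
ln(alpha) = ln(2.8) = 1.029619
N_min = 5.06517 / 1.029619 = 4.92


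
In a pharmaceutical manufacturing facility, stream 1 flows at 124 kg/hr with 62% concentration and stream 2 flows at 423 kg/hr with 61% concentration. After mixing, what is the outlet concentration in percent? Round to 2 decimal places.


Mass balance on solute: F1*x1 + F2*x2 = F3*x3
F3 = F1 + F2 = 124 + 423 = 547 kg/hr
x3 = (F1*x1 + F2*x2)/F3
x3 = (124*0.62 + 423*0.61) / 547
x3 = 61.23%


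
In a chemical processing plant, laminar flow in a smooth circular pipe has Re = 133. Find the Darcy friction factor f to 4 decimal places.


f = 64 / Re
f = 64 / 133
f = 0.4812


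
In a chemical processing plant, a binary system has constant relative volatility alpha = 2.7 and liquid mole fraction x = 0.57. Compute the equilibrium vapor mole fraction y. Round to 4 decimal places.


y = alpha*x / (1 + (alpha-1)*x)
y = 2.7*0.57 / (1 + (2.7-1)*0.57)
y = 1.539 / (1 + 0.969)
y = 1.539 / 1.969
y = 0.7816


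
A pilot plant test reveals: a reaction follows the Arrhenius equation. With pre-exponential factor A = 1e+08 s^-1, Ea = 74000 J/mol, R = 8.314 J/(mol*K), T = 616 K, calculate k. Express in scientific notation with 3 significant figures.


k = A * exp(-Ea/(R*T))
k = 1e+08 * exp(-74000 / (8.314 * 616))
k = 1e+08 * exp(-14.449106)
k = 5.31e+01


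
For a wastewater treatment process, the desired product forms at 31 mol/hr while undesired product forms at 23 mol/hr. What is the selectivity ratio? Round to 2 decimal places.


S = desired product rate / undesired product rate
S = 31 / 23
S = 1.35


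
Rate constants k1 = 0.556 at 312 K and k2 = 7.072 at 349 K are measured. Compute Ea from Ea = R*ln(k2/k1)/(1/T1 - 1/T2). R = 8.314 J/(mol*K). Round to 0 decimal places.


Ea = R * ln(k2/k1) / (1/T1 - 1/T2)
ln(k2/k1) = ln(7.072/0.556) = 2.5431303
1/T1 - 1/T2 = 1/312 - 1/349 = 0.000339798692
Ea = 8.314 * 2.5431303 / 0.000339798692
Ea = 62224 J/mol


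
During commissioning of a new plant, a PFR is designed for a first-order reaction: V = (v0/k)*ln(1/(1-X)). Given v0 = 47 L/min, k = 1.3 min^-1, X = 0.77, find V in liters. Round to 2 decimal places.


V = (v0/k) * ln(1/(1-X))
V = (47/1.3) * ln(1/(1-0.77))
V = 36.153846 * ln(4.347826)
V = 36.153846 * 1.469676
V = 53.13 L


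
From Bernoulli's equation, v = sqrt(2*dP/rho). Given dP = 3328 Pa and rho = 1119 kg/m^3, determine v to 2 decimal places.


v = sqrt(2*dP/rho)
v = sqrt(2*3328/1119)
v = sqrt(5.948168)
v = 2.44 m/s


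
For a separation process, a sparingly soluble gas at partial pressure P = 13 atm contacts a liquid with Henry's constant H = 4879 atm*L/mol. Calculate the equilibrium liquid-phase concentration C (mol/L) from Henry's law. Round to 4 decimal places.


C = P / H
C = 13 / 4879
C = 0.0027 mol/L


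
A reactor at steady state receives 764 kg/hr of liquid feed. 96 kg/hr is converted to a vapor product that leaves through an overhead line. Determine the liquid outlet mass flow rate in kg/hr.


Steady-state mass balance on the main outlet: F_out = F_in - F_removed
F_out = 764 - 96
F_out = 668 kg/hr


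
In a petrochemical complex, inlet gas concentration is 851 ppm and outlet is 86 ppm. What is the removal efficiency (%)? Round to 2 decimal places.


Efficiency = (G_in - G_out) / G_in * 100%
Efficiency = (851 - 86) / 851 * 100
Efficiency = 765 / 851 * 100
Efficiency = 89.89%


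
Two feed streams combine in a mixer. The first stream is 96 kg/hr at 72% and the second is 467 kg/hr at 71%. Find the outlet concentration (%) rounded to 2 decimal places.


Mass balance on solute: F1*x1 + F2*x2 = F3*x3
F3 = F1 + F2 = 96 + 467 = 563 kg/hr
x3 = (F1*x1 + F2*x2)/F3
x3 = (96*0.72 + 467*0.71) / 563
x3 = 71.17%


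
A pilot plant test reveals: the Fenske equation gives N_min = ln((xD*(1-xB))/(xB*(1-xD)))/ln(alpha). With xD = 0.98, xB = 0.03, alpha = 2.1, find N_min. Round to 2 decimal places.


N_min = ln((xD*(1-xB))/(xB*(1-xD))) / ln(alpha)
Numerator inside ln: 0.9506 / 0.0006 = 1584.333333
ln(1584.333333) = 7.367919
ln(alpha) = ln(2.1) = 0.741937
N_min = 7.367919 / 0.741937 = 9.93


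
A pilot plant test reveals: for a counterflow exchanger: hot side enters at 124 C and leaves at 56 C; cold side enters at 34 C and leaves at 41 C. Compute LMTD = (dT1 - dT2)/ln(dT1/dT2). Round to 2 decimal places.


dT1 = Th_in - Tc_out = 124 - 41 = 83
dT2 = Th_out - Tc_in = 56 - 34 = 22
LMTD = (dT1 - dT2) / ln(dT1/dT2)
LMTD = (83 - 22) / ln(83/22)
LMTD = 45.94 K


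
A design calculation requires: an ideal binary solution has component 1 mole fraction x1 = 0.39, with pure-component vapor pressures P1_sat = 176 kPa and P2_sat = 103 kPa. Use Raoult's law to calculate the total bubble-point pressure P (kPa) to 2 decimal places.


P = x1*P1_sat + x2*P2_sat
x2 = 1 - x1 = 1 - 0.39 = 0.61
P = 0.39*176 + 0.61*103
P = 68.64 + 62.83
P = 131.47 kPa


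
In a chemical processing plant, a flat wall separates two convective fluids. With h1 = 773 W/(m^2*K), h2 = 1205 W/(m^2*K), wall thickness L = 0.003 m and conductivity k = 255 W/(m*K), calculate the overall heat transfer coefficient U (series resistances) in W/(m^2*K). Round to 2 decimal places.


1/U = 1/h1 + L/k + 1/h2
1/U = 1/773 + 0.003/255 + 1/1205
1/U = 0.0012936611 + 1.17647e-05 + 0.0008298755
1/U = 0.0021353013
U = 468.32 W/(m^2*K)


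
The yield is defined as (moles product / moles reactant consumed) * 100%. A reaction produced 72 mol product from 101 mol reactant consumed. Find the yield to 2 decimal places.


Yield = (moles product / moles consumed) * 100%
Yield = (72 / 101) * 100
Yield = 0.7129 * 100
Yield = 71.29%


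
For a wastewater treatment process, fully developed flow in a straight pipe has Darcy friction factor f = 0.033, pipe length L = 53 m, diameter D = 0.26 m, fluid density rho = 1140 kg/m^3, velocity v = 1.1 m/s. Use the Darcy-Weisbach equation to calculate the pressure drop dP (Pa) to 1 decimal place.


dP = f * (L/D) * (rho*v^2/2)
dP = 0.033 * (53/0.26) * (1140*1.1^2/2)
L/D = 203.84615385
rho*v^2/2 = 1140*1.21/2 = 689.7
dP = 0.033 * 203.84615385 * 689.7
dP = 4639.6 Pa


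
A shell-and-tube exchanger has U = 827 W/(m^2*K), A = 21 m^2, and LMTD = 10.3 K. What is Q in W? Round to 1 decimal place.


Q = U * A * LMTD
Q = 827 * 21 * 10.3
Q = 178880.1 W


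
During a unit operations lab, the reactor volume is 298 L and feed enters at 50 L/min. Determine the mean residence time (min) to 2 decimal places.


tau = V / v0
tau = 298 / 50
tau = 5.96 min


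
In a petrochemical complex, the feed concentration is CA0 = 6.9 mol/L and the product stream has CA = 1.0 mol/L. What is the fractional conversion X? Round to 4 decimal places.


X = (CA0 - CA) / CA0
X = (6.9 - 1.0) / 6.9
X = 5.9 / 6.9
X = 0.8551


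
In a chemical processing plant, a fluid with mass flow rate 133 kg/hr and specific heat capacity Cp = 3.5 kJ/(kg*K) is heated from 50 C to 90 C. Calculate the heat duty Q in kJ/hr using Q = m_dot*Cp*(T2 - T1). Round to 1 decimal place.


Q = m_dot * Cp * (T2 - T1)
Q = 133 * 3.5 * (90 - 50)
Q = 133 * 3.5 * 40
Q = 18620.0 kJ/hr


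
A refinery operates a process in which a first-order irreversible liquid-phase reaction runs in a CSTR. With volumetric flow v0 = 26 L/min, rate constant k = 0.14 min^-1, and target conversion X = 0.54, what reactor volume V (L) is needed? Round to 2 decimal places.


V = v0 * X / (k * (1 - X))
V = 26 * 0.54 / (0.14 * (1 - 0.54))
V = 14.04 / (0.14 * 0.46)
V = 14.04 / 0.0644
V = 218.01 L


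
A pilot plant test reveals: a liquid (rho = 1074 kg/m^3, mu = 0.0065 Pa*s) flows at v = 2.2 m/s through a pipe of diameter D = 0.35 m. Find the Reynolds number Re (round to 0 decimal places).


Re = rho * v * D / mu
Re = 1074 * 2.2 * 0.35 / 0.0065
Re = 826.98 / 0.0065
Re = 127228


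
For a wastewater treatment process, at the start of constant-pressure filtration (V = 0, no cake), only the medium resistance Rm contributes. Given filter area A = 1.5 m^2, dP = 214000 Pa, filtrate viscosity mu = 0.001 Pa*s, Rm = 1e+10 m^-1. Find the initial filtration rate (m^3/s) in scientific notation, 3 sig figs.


rate = A * dP / (mu * Rm)
rate = 1.5 * 214000 / (0.001 * 1e+10)
rate = 321000.0 / 1.000e+07
rate = 3.21e-02 m^3/s


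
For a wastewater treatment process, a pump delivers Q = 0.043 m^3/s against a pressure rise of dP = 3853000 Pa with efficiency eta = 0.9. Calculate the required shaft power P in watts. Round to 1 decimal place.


P = Q * dP / eta
P = 0.043 * 3853000 / 0.9
P = 165679.0 / 0.9
P = 184087.8 W


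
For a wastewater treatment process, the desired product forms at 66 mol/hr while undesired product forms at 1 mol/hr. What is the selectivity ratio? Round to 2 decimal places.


S = desired product rate / undesired product rate
S = 66 / 1
S = 66.00


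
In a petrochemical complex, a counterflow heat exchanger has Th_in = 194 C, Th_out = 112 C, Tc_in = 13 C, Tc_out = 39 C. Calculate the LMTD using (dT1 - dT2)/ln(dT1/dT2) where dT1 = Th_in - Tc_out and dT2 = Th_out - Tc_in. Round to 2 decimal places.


dT1 = Th_in - Tc_out = 194 - 39 = 155
dT2 = Th_out - Tc_in = 112 - 13 = 99
LMTD = (dT1 - dT2) / ln(dT1/dT2)
LMTD = (155 - 99) / ln(155/99)
LMTD = 124.91 K


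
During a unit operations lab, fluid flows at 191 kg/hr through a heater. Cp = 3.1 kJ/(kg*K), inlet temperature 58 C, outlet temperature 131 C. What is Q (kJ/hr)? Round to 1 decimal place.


Q = m_dot * Cp * (T2 - T1)
Q = 191 * 3.1 * (131 - 58)
Q = 191 * 3.1 * 73
Q = 43223.3 kJ/hr


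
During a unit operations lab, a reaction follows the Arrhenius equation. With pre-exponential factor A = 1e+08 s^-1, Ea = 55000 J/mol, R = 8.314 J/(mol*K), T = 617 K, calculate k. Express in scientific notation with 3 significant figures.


k = A * exp(-Ea/(R*T))
k = 1e+08 * exp(-55000 / (8.314 * 617))
k = 1e+08 * exp(-10.721795)
k = 2.21e+03


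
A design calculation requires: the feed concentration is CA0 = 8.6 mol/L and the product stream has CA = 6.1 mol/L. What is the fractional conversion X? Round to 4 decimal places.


X = (CA0 - CA) / CA0
X = (8.6 - 6.1) / 8.6
X = 2.5 / 8.6
X = 0.2907


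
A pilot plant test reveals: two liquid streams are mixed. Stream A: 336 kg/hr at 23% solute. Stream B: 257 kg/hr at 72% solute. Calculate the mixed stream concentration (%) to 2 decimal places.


Mass balance on solute: F1*x1 + F2*x2 = F3*x3
F3 = F1 + F2 = 336 + 257 = 593 kg/hr
x3 = (F1*x1 + F2*x2)/F3
x3 = (336*0.23 + 257*0.72) / 593
x3 = 44.24%


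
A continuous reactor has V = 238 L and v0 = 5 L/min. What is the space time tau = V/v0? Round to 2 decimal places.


tau = V / v0
tau = 238 / 5
tau = 47.60 min


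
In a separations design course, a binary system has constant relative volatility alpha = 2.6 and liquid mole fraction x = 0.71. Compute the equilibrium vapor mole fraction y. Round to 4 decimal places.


y = alpha*x / (1 + (alpha-1)*x)
y = 2.6*0.71 / (1 + (2.6-1)*0.71)
y = 1.846 / (1 + 1.136)
y = 1.846 / 2.136
y = 0.8642


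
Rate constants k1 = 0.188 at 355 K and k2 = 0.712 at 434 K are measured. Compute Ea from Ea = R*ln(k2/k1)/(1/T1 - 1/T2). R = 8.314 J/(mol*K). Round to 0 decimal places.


Ea = R * ln(k2/k1) / (1/T1 - 1/T2)
ln(k2/k1) = ln(0.712/0.188) = 1.3316359
1/T1 - 1/T2 = 1/355 - 1/434 = 0.000512753943
Ea = 8.314 * 1.3316359 / 0.000512753943
Ea = 21592 J/mol


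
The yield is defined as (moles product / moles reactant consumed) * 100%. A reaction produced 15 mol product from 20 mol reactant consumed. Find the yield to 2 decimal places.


Yield = (moles product / moles consumed) * 100%
Yield = (15 / 20) * 100
Yield = 0.75 * 100
Yield = 75.00%


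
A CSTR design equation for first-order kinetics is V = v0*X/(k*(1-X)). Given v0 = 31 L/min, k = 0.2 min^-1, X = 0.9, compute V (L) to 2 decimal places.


V = v0 * X / (k * (1 - X))
V = 31 * 0.9 / (0.2 * (1 - 0.9))
V = 27.9 / (0.2 * 0.1)
V = 27.9 / 0.02
V = 1395.00 L


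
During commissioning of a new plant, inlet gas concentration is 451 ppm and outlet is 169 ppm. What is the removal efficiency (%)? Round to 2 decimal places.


Efficiency = (G_in - G_out) / G_in * 100%
Efficiency = (451 - 169) / 451 * 100
Efficiency = 282 / 451 * 100
Efficiency = 62.53%


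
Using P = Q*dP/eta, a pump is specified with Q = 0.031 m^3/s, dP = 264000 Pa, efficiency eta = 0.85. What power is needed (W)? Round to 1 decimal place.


P = Q * dP / eta
P = 0.031 * 264000 / 0.85
P = 8184.0 / 0.85
P = 9628.2 W


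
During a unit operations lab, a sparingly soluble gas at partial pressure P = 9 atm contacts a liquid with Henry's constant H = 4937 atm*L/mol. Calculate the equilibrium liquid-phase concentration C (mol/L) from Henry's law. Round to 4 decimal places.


C = P / H
C = 9 / 4937
C = 0.0018 mol/L


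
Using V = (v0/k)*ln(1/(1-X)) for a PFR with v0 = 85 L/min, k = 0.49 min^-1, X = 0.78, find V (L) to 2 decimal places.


V = (v0/k) * ln(1/(1-X))
V = (85/0.49) * ln(1/(1-0.78))
V = 173.469388 * ln(4.545455)
V = 173.469388 * 1.514128
V = 262.65 L


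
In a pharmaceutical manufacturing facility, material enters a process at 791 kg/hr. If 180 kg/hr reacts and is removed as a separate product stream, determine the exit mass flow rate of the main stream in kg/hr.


Steady-state mass balance on the main outlet: F_out = F_in - F_removed
F_out = 791 - 180
F_out = 611 kg/hr


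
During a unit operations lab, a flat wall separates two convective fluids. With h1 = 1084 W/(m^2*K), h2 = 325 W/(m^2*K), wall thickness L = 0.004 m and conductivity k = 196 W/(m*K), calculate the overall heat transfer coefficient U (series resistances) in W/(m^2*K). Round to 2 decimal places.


1/U = 1/h1 + L/k + 1/h2
1/U = 1/1084 + 0.004/196 + 1/325
1/U = 0.0009225092 + 2.04082e-05 + 0.0030769231
1/U = 0.0040198405
U = 248.77 W/(m^2*K)


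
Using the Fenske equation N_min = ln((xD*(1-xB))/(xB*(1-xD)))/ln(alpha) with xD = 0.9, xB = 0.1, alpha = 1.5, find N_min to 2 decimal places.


N_min = ln((xD*(1-xB))/(xB*(1-xD))) / ln(alpha)
Numerator inside ln: 0.81 / 0.01 = 81.0
ln(81.0) = 4.394449
ln(alpha) = ln(1.5) = 0.405465
N_min = 4.394449 / 0.405465 = 10.84


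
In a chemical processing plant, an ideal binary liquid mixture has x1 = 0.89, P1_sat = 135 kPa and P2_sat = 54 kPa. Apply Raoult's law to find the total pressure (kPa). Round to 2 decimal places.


P = x1*P1_sat + x2*P2_sat
x2 = 1 - x1 = 1 - 0.89 = 0.11
P = 0.89*135 + 0.11*54
P = 120.15 + 5.94
P = 126.09 kPa


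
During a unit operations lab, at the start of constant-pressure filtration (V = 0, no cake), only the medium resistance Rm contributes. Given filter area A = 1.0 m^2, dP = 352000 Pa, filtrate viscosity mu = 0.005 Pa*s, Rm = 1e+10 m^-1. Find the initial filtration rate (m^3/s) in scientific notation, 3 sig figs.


rate = A * dP / (mu * Rm)
rate = 1.0 * 352000 / (0.005 * 1e+10)
rate = 352000.0 / 5.000e+07
rate = 7.04e-03 m^3/s


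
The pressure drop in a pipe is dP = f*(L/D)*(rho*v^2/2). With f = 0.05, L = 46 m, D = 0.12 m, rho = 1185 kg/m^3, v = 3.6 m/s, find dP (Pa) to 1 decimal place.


dP = f * (L/D) * (rho*v^2/2)
dP = 0.05 * (46/0.12) * (1185*3.6^2/2)
L/D = 383.33333333
rho*v^2/2 = 1185*12.96/2 = 7678.8
dP = 0.05 * 383.33333333 * 7678.8
dP = 147177.0 Pa


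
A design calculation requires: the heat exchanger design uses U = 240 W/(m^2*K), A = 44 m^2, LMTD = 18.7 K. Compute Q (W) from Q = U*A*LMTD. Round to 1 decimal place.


Q = U * A * LMTD
Q = 240 * 44 * 18.7
Q = 197472.0 W


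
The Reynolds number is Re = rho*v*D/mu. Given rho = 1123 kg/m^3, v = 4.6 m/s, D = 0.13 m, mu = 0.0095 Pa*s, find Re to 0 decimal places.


Re = rho * v * D / mu
Re = 1123 * 4.6 * 0.13 / 0.0095
Re = 671.554 / 0.0095
Re = 70690


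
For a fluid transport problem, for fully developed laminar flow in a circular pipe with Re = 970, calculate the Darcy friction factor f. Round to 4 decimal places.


f = 64 / Re
f = 64 / 970
f = 0.0660


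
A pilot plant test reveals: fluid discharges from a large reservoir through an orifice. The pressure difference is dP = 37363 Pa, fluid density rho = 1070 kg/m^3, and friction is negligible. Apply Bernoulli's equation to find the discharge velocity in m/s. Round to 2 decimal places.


v = sqrt(2*dP/rho)
v = sqrt(2*37363/1070)
v = sqrt(69.837383)
v = 8.36 m/s


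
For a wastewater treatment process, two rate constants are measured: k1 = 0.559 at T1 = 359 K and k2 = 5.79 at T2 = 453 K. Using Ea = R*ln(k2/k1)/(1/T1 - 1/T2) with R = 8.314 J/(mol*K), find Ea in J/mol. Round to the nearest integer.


Ea = R * ln(k2/k1) / (1/T1 - 1/T2)
ln(k2/k1) = ln(5.79/0.559) = 2.3377381
1/T1 - 1/T2 = 1/359 - 1/453 = 0.000578009802
Ea = 8.314 * 2.3377381 / 0.000578009802
Ea = 33626 J/mol


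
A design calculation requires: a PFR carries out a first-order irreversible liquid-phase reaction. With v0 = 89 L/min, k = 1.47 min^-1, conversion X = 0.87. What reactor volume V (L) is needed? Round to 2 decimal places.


V = (v0/k) * ln(1/(1-X))
V = (89/1.47) * ln(1/(1-0.87))
V = 60.544218 * ln(7.692308)
V = 60.544218 * 2.040221
V = 123.52 L


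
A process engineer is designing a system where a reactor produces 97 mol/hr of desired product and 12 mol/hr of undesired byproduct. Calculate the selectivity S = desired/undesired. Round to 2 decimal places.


S = desired product rate / undesired product rate
S = 97 / 12
S = 8.08


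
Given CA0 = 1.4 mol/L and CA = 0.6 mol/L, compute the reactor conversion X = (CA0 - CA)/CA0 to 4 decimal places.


X = (CA0 - CA) / CA0
X = (1.4 - 0.6) / 1.4
X = 0.8 / 1.4
X = 0.5714


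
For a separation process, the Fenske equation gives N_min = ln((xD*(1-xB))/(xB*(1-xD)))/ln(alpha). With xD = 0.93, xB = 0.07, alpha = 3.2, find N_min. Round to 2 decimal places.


N_min = ln((xD*(1-xB))/(xB*(1-xD))) / ln(alpha)
Numerator inside ln: 0.8649 / 0.0049 = 176.510204
ln(176.510204) = 5.173379
ln(alpha) = ln(3.2) = 1.163151
N_min = 5.173379 / 1.163151 = 4.45


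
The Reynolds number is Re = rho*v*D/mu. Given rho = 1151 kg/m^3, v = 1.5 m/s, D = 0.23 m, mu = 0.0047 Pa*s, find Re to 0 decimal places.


Re = rho * v * D / mu
Re = 1151 * 1.5 * 0.23 / 0.0047
Re = 397.095 / 0.0047
Re = 84488


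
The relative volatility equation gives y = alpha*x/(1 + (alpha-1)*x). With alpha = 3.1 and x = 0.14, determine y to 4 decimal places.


y = alpha*x / (1 + (alpha-1)*x)
y = 3.1*0.14 / (1 + (3.1-1)*0.14)
y = 0.434 / (1 + 0.294)
y = 0.434 / 1.294
y = 0.3354


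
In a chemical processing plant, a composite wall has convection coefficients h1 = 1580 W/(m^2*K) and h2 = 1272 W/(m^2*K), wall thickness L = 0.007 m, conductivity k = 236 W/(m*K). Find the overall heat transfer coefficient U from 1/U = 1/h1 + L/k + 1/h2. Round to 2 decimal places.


1/U = 1/h1 + L/k + 1/h2
1/U = 1/1580 + 0.007/236 + 1/1272
1/U = 0.0006329114 + 2.9661e-05 + 0.0007861635
1/U = 0.0014487359
U = 690.26 W/(m^2*K)


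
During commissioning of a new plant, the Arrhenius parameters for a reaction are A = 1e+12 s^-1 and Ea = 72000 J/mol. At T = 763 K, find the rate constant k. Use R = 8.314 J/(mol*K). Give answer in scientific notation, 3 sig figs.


k = A * exp(-Ea/(R*T))
k = 1e+12 * exp(-72000 / (8.314 * 763))
k = 1e+12 * exp(-11.350054)
k = 1.18e+07


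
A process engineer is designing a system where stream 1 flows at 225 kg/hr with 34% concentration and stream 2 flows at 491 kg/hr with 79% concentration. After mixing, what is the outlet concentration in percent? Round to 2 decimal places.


Mass balance on solute: F1*x1 + F2*x2 = F3*x3
F3 = F1 + F2 = 225 + 491 = 716 kg/hr
x3 = (F1*x1 + F2*x2)/F3
x3 = (225*0.34 + 491*0.79) / 716
x3 = 64.86%


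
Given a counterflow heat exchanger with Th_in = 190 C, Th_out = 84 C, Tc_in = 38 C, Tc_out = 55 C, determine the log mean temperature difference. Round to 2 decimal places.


dT1 = Th_in - Tc_out = 190 - 55 = 135
dT2 = Th_out - Tc_in = 84 - 38 = 46
LMTD = (dT1 - dT2) / ln(dT1/dT2)
LMTD = (135 - 46) / ln(135/46)
LMTD = 82.67 K


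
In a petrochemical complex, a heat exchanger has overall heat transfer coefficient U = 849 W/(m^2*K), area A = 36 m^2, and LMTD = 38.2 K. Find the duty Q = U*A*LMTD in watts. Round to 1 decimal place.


Q = U * A * LMTD
Q = 849 * 36 * 38.2
Q = 1167544.8 W


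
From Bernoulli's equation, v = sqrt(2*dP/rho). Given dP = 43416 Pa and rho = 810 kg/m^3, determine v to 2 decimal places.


v = sqrt(2*dP/rho)
v = sqrt(2*43416/810)
v = sqrt(107.2)
v = 10.35 m/s


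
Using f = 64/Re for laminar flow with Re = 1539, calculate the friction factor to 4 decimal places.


f = 64 / Re
f = 64 / 1539
f = 0.0416


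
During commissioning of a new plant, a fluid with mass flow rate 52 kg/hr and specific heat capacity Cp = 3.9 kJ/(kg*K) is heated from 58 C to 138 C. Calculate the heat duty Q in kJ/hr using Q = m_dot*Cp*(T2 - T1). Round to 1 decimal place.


Q = m_dot * Cp * (T2 - T1)
Q = 52 * 3.9 * (138 - 58)
Q = 52 * 3.9 * 80
Q = 16224.0 kJ/hr


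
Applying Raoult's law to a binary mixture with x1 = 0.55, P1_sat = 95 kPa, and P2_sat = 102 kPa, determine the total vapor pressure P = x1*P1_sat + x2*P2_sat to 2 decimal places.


P = x1*P1_sat + x2*P2_sat
x2 = 1 - x1 = 1 - 0.55 = 0.45
P = 0.55*95 + 0.45*102
P = 52.25 + 45.9
P = 98.15 kPa


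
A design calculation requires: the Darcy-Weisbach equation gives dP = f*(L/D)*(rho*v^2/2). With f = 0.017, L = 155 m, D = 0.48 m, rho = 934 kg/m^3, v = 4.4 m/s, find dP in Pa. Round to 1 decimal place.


dP = f * (L/D) * (rho*v^2/2)
dP = 0.017 * (155/0.48) * (934*4.4^2/2)
L/D = 322.91666667
rho*v^2/2 = 934*19.36/2 = 9041.12
dP = 0.017 * 322.91666667 * 9041.12
dP = 49632.0 Pa


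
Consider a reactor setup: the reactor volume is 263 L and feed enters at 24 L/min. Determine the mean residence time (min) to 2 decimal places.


tau = V / v0
tau = 263 / 24
tau = 10.96 min


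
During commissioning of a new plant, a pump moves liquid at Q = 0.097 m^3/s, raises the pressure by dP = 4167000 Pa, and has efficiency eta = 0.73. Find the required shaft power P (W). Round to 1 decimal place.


P = Q * dP / eta
P = 0.097 * 4167000 / 0.73
P = 404199.0 / 0.73
P = 553697.3 W


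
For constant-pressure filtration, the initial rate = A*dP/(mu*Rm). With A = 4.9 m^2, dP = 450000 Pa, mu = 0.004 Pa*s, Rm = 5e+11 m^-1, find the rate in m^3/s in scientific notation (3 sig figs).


rate = A * dP / (mu * Rm)
rate = 4.9 * 450000 / (0.004 * 5e+11)
rate = 2205000.0 / 2.000e+09
rate = 1.10e-03 m^3/s


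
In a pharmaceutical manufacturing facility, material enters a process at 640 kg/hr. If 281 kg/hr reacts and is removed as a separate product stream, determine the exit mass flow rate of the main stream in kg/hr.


Steady-state mass balance on the main outlet: F_out = F_in - F_removed
F_out = 640 - 281
F_out = 359 kg/hr


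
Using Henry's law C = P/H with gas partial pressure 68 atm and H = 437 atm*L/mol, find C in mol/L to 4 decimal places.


C = P / H
C = 68 / 437
C = 0.1556 mol/L


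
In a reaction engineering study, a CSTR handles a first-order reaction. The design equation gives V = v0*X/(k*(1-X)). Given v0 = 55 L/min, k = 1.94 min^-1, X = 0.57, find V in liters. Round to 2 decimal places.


V = v0 * X / (k * (1 - X))
V = 55 * 0.57 / (1.94 * (1 - 0.57))
V = 31.35 / (1.94 * 0.43)
V = 31.35 / 0.8342
V = 37.58 L


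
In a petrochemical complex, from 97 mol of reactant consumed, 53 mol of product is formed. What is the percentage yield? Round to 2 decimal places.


Yield = (moles product / moles consumed) * 100%
Yield = (53 / 97) * 100
Yield = 0.5464 * 100
Yield = 54.64%


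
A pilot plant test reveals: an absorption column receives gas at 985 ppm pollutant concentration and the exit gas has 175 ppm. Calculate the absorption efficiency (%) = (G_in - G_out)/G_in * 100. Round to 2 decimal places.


Efficiency = (G_in - G_out) / G_in * 100%
Efficiency = (985 - 175) / 985 * 100
Efficiency = 810 / 985 * 100
Efficiency = 82.23%


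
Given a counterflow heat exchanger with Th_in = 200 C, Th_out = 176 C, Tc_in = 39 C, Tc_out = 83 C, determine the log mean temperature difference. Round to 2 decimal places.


dT1 = Th_in - Tc_out = 200 - 83 = 117
dT2 = Th_out - Tc_in = 176 - 39 = 137
LMTD = (dT1 - dT2) / ln(dT1/dT2)
LMTD = (117 - 137) / ln(117/137)
LMTD = 126.74 K


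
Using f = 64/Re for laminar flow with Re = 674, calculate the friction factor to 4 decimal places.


f = 64 / Re
f = 64 / 674
f = 0.0950


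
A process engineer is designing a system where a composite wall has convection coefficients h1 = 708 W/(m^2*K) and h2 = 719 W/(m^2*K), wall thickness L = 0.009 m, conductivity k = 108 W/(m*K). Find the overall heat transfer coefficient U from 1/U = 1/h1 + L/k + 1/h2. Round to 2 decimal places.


1/U = 1/h1 + L/k + 1/h2
1/U = 1/708 + 0.009/108 + 1/719
1/U = 0.0014124294 + 8.33333e-05 + 0.0013908206
1/U = 0.0028865833
U = 346.43 W/(m^2*K)


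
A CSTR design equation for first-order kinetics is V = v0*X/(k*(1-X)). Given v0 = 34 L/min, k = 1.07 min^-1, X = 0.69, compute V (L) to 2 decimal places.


V = v0 * X / (k * (1 - X))
V = 34 * 0.69 / (1.07 * (1 - 0.69))
V = 23.46 / (1.07 * 0.31)
V = 23.46 / 0.3317
V = 70.73 L
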